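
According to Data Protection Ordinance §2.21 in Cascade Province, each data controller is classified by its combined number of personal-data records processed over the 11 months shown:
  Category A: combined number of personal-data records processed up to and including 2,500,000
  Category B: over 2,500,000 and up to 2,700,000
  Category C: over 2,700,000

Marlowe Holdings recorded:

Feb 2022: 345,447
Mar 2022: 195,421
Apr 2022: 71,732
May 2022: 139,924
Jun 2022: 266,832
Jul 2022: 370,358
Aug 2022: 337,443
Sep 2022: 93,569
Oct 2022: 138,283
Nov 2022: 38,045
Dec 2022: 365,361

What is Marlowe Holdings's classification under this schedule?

Combined number of personal-data records processed: 345,447 + 195,421 + 71,732 + 139,924 + 266,832 + 370,358 + 337,443 + 93,569 + 138,283 + 38,045 + 365,361 = 2,362,415.
2,362,415 ≤ 2,500,000, so Category A applies.

Category A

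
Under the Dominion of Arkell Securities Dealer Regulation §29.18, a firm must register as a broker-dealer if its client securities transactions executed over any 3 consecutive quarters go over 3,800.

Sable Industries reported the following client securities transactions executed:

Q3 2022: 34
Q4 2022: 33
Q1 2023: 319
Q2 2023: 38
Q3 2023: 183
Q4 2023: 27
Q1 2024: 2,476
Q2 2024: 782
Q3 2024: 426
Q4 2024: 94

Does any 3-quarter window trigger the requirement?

No

Q3 2022–Q1 2023: 34 + 33 + 319 = 386 (under)
Q4 2022–Q2 2023: 33 + 319 + 38 = 390 (under)
Q1 2023–Q3 2023: 319 + 38 + 183 = 540 (under)
Q2 2023–Q4 2023: 38 + 183 + 27 = 248 (under)
Q3 2023–Q1 2024: 183 + 27 + 2,476 = 2,686 (under)
Q4 2023–Q2 2024: 27 + 2,476 + 782 = 3,285 (under)
Q1 2024–Q3 2024: 2,476 + 782 + 426 = 3,684 (under)
Q2 2024–Q4 2024: 782 + 426 + 94 = 1,302 (under)
No window exceeds 3,800.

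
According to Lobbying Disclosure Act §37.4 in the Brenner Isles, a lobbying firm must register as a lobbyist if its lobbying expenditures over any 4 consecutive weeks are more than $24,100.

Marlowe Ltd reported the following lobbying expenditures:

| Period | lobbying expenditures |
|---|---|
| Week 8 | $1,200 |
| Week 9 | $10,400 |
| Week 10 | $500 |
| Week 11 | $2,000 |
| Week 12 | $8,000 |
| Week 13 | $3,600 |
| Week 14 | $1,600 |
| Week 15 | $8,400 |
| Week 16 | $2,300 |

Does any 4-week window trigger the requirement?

Week 8–Week 11: $1,200 + $10,400 + $500 + $2,000 = $14,100 (under)
Week 9–Week 12: $10,400 + $500 + $2,000 + $8,000 = $20,900 (under)
Week 10–Week 13: $500 + $2,000 + $8,000 + $3,600 = $14,100 (under)
Week 11–Week 14: $2,000 + $8,000 + $3,600 + $1,600 = $15,200 (under)
Week 12–Week 15: $8,000 + $3,600 + $1,600 + $8,400 = $21,600 (under)
Week 13–Week 16: $3,600 + $1,600 + $8,400 + $2,300 = $15,900 (under)
No window exceeds $24,100.

No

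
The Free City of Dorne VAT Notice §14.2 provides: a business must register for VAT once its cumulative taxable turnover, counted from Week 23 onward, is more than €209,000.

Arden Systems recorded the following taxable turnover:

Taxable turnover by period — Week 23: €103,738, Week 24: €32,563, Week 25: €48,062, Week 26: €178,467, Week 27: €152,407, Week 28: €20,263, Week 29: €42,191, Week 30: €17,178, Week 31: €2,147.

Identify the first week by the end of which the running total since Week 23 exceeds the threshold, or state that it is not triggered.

Through Week 23: €103,738
Through Week 24: €136,301
Through Week 25: €184,363
Through Week 26: €362,830 ← exceeds threshold

Week 26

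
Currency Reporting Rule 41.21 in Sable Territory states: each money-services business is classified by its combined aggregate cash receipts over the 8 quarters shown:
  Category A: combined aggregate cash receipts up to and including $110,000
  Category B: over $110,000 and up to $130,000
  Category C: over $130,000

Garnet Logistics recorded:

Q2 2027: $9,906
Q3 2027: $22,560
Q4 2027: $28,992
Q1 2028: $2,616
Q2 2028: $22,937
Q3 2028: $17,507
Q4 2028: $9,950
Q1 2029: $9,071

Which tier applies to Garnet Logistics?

Category B

Combined aggregate cash receipts: $9,906 + $22,560 + $28,992 + $2,616 + $22,937 + $17,507 + $9,950 + $9,071 = $123,539.
$110,000 < $123,539 ≤ $130,000, so Category B applies.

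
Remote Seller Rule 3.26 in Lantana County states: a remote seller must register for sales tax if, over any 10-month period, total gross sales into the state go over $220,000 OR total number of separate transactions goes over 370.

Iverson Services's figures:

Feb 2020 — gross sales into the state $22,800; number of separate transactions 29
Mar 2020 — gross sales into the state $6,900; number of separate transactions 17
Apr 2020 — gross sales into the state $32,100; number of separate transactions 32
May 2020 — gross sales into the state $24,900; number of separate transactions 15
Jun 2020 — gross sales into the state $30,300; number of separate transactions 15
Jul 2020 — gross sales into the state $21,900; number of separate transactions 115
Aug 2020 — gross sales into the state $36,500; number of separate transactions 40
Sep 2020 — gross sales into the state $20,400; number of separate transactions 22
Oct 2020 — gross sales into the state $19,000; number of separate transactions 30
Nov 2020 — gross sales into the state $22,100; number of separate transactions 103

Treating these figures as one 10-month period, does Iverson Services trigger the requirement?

Total gross sales into the state: $22,800 + $6,900 + $32,100 + $24,900 + $30,300 + $21,900 + $36,500 + $20,400 + $19,000 + $22,100 = $236,900 (> $220,000).
Total number of separate transactions: 29 + 17 + 32 + 15 + 15 + 115 + 40 + 22 + 30 + 103 = 418 (> 370).
The test is 'or': at least one threshold is exceeded.

Yes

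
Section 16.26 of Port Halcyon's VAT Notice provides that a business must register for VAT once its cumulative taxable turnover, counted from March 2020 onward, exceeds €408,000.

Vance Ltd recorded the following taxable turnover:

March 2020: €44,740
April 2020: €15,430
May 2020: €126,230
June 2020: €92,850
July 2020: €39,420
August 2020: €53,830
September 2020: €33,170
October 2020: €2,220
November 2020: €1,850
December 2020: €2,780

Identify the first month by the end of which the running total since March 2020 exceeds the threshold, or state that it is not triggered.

November 2020

Through March 2020: €44,740
Through April 2020: €60,170
Through May 2020: €186,400
Through June 2020: €279,250
Through July 2020: €318,670
Through August 2020: €372,500
Through September 2020: €405,670
Through October 2020: €407,890
Through November 2020: €409,740 ← exceeds threshold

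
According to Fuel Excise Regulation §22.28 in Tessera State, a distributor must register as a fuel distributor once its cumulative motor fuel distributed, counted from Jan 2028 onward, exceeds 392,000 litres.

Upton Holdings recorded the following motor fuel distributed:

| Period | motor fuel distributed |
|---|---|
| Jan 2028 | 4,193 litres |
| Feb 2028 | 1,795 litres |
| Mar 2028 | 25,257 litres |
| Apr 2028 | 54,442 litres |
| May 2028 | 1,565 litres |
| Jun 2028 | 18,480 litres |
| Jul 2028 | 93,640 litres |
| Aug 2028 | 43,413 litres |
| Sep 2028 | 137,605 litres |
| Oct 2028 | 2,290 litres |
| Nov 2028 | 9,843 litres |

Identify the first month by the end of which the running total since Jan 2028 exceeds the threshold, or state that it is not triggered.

Through Jan 2028: 4,193 litres
Through Feb 2028: 5,988 litres
Through Mar 2028: 31,245 litres
Through Apr 2028: 85,687 litres
Through May 2028: 87,252 litres
Through Jun 2028: 105,732 litres
Through Jul 2028: 199,372 litres
Through Aug 2028: 242,785 litres
Through Sep 2028: 380,390 litres
Through Oct 2028: 382,680 litres
Through Nov 2028: 392,523 litres ← exceeds threshold

Nov 2028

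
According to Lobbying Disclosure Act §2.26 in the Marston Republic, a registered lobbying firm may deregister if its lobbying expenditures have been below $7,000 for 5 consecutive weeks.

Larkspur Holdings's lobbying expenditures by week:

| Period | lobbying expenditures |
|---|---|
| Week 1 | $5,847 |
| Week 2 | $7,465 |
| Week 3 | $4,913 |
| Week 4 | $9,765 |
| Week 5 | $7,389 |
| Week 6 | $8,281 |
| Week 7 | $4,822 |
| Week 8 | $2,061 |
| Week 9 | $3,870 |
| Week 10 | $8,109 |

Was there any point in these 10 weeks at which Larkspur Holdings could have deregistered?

No

Weeks below $7,000: Week 1, Week 3, Week 7, Week 8, Week 9.
Longest run of consecutive weeks below the threshold: 3.
3 < 5, so Larkspur Holdings never became eligible.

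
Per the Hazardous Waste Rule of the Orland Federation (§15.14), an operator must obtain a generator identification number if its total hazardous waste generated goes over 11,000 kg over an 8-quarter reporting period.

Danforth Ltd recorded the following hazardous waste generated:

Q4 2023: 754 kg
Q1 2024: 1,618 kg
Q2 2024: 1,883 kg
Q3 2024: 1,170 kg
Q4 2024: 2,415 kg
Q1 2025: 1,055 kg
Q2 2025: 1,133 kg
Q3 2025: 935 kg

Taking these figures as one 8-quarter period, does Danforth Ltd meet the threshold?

Total hazardous waste generated: 754 kg + 1,618 kg + 1,883 kg + 1,170 kg + 2,415 kg + 1,055 kg + 1,133 kg + 935 kg = 10,963 kg.
10,963 kg ≤ 11,000 kg, so the threshold is not exceeded.

No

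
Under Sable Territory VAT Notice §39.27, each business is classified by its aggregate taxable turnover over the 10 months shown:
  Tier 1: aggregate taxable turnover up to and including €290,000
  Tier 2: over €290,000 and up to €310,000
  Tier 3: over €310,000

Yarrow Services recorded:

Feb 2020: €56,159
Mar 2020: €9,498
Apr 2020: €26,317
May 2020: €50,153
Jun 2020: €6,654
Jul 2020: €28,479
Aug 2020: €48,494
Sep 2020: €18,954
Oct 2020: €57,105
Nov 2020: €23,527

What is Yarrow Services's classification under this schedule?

Tier 3

Aggregate taxable turnover: €56,159 + €9,498 + €26,317 + €50,153 + €6,654 + €28,479 + €48,494 + €18,954 + €57,105 + €23,527 = €325,340.
€325,340 > €310,000, so Tier 3 applies.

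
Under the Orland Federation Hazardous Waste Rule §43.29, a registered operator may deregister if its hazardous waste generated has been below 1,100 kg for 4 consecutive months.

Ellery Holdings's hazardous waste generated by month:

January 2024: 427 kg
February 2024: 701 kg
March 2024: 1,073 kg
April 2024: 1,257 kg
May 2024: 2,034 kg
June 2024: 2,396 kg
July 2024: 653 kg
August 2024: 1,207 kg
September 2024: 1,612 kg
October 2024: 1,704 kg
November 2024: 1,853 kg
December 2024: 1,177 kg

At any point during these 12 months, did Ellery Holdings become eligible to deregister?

Months below 1,100 kg: January 2024, February 2024, March 2024, July 2024.
Longest run of consecutive months below the threshold: 3.
3 < 4, so Ellery Holdings never became eligible.

No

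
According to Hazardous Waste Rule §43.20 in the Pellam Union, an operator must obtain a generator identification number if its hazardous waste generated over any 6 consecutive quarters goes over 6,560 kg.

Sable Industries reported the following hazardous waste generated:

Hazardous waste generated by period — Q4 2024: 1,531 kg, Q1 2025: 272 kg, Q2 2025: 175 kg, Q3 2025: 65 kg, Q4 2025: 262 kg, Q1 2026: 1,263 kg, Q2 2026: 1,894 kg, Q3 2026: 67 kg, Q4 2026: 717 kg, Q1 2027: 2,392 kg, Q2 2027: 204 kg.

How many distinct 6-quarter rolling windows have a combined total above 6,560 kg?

Q4 2024–Q1 2026: 1,531 kg + 272 kg + 175 kg + 65 kg + 262 kg + 1,263 kg = 3,568 kg (under)
Q1 2025–Q2 2026: 272 kg + 175 kg + 65 kg + 262 kg + 1,263 kg + 1,894 kg = 3,931 kg (under)
Q2 2025–Q3 2026: 175 kg + 65 kg + 262 kg + 1,263 kg + 1,894 kg + 67 kg = 3,726 kg (under)
Q3 2025–Q4 2026: 65 kg + 262 kg + 1,263 kg + 1,894 kg + 67 kg + 717 kg = 4,268 kg (under)
Q4 2025–Q1 2027: 262 kg + 1,263 kg + 1,894 kg + 67 kg + 717 kg + 2,392 kg = 6,595 kg (over)
Q1 2026–Q2 2027: 1,263 kg + 1,894 kg + 67 kg + 717 kg + 2,392 kg + 204 kg = 6,537 kg (under)
1 window exceeds the threshold.

1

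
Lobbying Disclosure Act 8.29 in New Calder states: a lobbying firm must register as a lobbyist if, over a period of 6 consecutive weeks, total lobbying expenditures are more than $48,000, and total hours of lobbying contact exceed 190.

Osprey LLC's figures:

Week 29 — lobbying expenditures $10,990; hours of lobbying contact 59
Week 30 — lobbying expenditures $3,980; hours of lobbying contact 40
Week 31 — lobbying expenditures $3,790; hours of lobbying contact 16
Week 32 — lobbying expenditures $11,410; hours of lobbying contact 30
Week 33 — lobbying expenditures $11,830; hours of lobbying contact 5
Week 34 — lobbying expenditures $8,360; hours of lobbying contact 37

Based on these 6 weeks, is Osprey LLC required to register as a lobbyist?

Total lobbying expenditures: $10,990 + $3,980 + $3,790 + $11,410 + $11,830 + $8,360 = $50,360 (> $48,000).
Total hours of lobbying contact: 59 + 40 + 16 + 30 + 5 + 37 = 187 (≤ 190).
The test is 'and': the rule requires both, and at least one is not exceeded.

No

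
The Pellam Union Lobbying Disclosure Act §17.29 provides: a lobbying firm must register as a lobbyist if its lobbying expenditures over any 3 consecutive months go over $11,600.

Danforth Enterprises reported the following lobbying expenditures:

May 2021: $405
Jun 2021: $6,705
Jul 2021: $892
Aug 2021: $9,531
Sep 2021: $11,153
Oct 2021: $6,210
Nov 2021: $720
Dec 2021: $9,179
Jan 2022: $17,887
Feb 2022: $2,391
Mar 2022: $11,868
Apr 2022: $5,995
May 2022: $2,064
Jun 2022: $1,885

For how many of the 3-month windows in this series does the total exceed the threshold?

10

May 2021–Jul 2021: $405 + $6,705 + $892 = $8,002 (under)
Jun 2021–Aug 2021: $6,705 + $892 + $9,531 = $17,128 (over)
Jul 2021–Sep 2021: $892 + $9,531 + $11,153 = $21,576 (over)
Aug 2021–Oct 2021: $9,531 + $11,153 + $6,210 = $26,894 (over)
Sep 2021–Nov 2021: $11,153 + $6,210 + $720 = $18,083 (over)
Oct 2021–Dec 2021: $6,210 + $720 + $9,179 = $16,109 (over)
Nov 2021–Jan 2022: $720 + $9,179 + $17,887 = $27,786 (over)
Dec 2021–Feb 2022: $9,179 + $17,887 + $2,391 = $29,457 (over)
Jan 2022–Mar 2022: $17,887 + $2,391 + $11,868 = $32,146 (over)
Feb 2022–Apr 2022: $2,391 + $11,868 + $5,995 = $20,254 (over)
Mar 2022–May 2022: $11,868 + $5,995 + $2,064 = $19,927 (over)
Apr 2022–Jun 2022: $5,995 + $2,064 + $1,885 = $9,944 (under)
10 windows exceed the threshold.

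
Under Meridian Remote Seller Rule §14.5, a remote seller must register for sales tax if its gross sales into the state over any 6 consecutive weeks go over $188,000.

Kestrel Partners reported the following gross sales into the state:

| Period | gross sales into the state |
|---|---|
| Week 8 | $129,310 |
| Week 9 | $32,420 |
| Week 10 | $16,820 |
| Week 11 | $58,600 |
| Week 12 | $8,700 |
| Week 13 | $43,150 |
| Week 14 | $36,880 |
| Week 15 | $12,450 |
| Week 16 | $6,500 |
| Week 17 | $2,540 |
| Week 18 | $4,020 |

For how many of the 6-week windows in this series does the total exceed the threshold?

Week 8–Week 13: $129,310 + $32,420 + $16,820 + $58,600 + $8,700 + $43,150 = $289,000 (over)
Week 9–Week 14: $32,420 + $16,820 + $58,600 + $8,700 + $43,150 + $36,880 = $196,570 (over)
Week 10–Week 15: $16,820 + $58,600 + $8,700 + $43,150 + $36,880 + $12,450 = $176,600 (under)
Week 11–Week 16: $58,600 + $8,700 + $43,150 + $36,880 + $12,450 + $6,500 = $166,280 (under)
Week 12–Week 17: $8,700 + $43,150 + $36,880 + $12,450 + $6,500 + $2,540 = $110,220 (under)
Week 13–Week 18: $43,150 + $36,880 + $12,450 + $6,500 + $2,540 + $4,020 = $105,540 (under)
2 windows exceed the threshold.

2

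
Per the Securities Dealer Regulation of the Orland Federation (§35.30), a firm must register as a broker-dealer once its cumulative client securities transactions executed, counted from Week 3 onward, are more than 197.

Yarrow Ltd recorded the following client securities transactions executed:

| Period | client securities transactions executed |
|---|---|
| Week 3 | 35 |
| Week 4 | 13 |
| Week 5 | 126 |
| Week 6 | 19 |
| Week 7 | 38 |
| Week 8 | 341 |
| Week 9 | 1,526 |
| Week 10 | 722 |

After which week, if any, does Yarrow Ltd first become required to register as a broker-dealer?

Week 7

Through Week 3: 35
Through Week 4: 48
Through Week 5: 174
Through Week 6: 193
Through Week 7: 231 ← exceeds threshold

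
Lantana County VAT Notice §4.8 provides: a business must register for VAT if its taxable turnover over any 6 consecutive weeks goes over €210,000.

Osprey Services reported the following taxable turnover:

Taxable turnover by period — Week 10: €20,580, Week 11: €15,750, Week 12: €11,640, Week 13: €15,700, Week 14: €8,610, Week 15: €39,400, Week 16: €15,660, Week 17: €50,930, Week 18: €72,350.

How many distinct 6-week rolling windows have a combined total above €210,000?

Week 10–Week 15: €20,580 + €15,750 + €11,640 + €15,700 + €8,610 + €39,400 = €111,680 (under)
Week 11–Week 16: €15,750 + €11,640 + €15,700 + €8,610 + €39,400 + €15,660 = €106,760 (under)
Week 12–Week 17: €11,640 + €15,700 + €8,610 + €39,400 + €15,660 + €50,930 = €141,940 (under)
Week 13–Week 18: €15,700 + €8,610 + €39,400 + €15,660 + €50,930 + €72,350 = €202,650 (under)
0 windows exceed the threshold.

0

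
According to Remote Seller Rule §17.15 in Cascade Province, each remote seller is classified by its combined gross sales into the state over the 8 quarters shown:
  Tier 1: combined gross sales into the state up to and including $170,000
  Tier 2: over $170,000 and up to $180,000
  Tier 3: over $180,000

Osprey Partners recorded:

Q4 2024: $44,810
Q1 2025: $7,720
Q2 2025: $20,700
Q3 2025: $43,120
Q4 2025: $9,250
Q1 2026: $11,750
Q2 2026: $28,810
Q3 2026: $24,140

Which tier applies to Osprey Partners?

Tier 3

Combined gross sales into the state: $44,810 + $7,720 + $20,700 + $43,120 + $9,250 + $11,750 + $28,810 + $24,140 = $190,300.
$190,300 > $180,000, so Tier 3 applies.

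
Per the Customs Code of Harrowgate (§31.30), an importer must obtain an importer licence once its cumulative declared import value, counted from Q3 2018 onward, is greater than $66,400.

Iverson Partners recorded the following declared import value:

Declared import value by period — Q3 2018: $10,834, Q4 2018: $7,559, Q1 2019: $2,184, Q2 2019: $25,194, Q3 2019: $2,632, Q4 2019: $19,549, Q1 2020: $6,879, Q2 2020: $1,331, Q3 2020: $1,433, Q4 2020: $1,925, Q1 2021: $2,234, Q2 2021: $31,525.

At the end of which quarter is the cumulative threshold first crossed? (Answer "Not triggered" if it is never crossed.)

Q4 2019

Through Q3 2018: $10,834
Through Q4 2018: $18,393
Through Q1 2019: $20,577
Through Q2 2019: $45,771
Through Q3 2019: $48,403
Through Q4 2019: $67,952 ← exceeds threshold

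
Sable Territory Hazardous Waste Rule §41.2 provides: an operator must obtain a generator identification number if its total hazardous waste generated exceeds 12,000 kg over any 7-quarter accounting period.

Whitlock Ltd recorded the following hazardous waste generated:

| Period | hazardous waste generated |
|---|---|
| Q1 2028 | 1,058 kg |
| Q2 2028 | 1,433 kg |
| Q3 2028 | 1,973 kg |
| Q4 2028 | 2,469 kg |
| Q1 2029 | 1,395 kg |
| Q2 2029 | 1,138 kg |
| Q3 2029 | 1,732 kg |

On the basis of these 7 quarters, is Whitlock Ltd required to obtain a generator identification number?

Total hazardous waste generated: 1,058 kg + 1,433 kg + 1,973 kg + 2,469 kg + 1,395 kg + 1,138 kg + 1,732 kg = 11,198 kg.
11,198 kg ≤ 12,000 kg, so the threshold is not exceeded.

No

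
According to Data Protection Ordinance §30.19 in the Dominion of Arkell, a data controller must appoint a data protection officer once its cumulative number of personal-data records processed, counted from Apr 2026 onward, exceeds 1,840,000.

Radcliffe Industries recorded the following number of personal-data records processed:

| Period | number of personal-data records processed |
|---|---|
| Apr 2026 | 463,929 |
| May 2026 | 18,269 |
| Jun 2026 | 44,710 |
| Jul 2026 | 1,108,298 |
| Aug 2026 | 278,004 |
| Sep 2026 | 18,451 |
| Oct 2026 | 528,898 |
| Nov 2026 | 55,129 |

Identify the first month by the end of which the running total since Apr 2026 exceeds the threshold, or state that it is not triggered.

Aug 2026

Through Apr 2026: 463,929
Through May 2026: 482,198
Through Jun 2026: 526,908
Through Jul 2026: 1,635,206
Through Aug 2026: 1,913,210 ← exceeds threshold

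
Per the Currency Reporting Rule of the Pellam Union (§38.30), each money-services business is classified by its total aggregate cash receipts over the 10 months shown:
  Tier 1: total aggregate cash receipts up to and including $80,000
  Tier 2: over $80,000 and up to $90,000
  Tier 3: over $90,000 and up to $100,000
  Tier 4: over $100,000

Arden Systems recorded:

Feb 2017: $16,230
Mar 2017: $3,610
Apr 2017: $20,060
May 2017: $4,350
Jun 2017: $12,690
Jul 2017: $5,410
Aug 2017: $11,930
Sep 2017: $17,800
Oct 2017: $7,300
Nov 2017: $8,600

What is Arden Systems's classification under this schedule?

Total aggregate cash receipts: $16,230 + $3,610 + $20,060 + $4,350 + $12,690 + $5,410 + $11,930 + $17,800 + $7,300 + $8,600 = $107,980.
$107,980 > $100,000, so Tier 4 applies.

Tier 4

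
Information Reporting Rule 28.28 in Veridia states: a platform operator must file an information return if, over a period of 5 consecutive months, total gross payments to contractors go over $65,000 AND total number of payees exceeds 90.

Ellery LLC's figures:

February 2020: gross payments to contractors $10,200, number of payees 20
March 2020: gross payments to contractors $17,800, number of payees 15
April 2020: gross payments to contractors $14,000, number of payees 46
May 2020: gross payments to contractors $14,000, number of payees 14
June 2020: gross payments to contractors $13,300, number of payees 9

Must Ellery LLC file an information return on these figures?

Total gross payments to contractors: $10,200 + $17,800 + $14,000 + $14,000 + $13,300 = $69,300 (> $65,000).
Total number of payees: 20 + 15 + 46 + 14 + 9 = 104 (> 90).
The test is 'and': both thresholds are exceeded.

Yes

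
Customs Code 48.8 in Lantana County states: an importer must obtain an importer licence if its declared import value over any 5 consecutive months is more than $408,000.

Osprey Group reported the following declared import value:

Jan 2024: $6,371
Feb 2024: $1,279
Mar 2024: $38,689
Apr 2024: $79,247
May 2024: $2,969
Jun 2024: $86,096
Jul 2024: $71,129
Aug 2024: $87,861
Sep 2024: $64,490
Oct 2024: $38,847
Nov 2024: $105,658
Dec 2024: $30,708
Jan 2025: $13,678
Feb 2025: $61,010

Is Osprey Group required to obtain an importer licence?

No

Jan 2024–May 2024: $6,371 + $1,279 + $38,689 + $79,247 + $2,969 = $128,555 (under)
Feb 2024–Jun 2024: $1,279 + $38,689 + $79,247 + $2,969 + $86,096 = $208,280 (under)
Mar 2024–Jul 2024: $38,689 + $79,247 + $2,969 + $86,096 + $71,129 = $278,130 (under)
Apr 2024–Aug 2024: $79,247 + $2,969 + $86,096 + $71,129 + $87,861 = $327,302 (under)
May 2024–Sep 2024: $2,969 + $86,096 + $71,129 + $87,861 + $64,490 = $312,545 (under)
Jun 2024–Oct 2024: $86,096 + $71,129 + $87,861 + $64,490 + $38,847 = $348,423 (under)
Jul 2024–Nov 2024: $71,129 + $87,861 + $64,490 + $38,847 + $105,658 = $367,985 (under)
Aug 2024–Dec 2024: $87,861 + $64,490 + $38,847 + $105,658 + $30,708 = $327,564 (under)
Sep 2024–Jan 2025: $64,490 + $38,847 + $105,658 + $30,708 + $13,678 = $253,381 (under)
Oct 2024–Feb 2025: $38,847 + $105,658 + $30,708 + $13,678 + $61,010 = $249,901 (under)
No window exceeds $408,000.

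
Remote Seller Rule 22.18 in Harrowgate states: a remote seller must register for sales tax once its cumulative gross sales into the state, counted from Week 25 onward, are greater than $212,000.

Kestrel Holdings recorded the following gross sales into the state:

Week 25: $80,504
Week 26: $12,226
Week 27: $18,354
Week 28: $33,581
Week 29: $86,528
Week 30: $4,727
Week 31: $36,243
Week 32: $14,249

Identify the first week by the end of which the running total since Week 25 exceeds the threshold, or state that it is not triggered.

Week 29

Through Week 25: $80,504
Through Week 26: $92,730
Through Week 27: $111,084
Through Week 28: $144,665
Through Week 29: $231,193 ← exceeds threshold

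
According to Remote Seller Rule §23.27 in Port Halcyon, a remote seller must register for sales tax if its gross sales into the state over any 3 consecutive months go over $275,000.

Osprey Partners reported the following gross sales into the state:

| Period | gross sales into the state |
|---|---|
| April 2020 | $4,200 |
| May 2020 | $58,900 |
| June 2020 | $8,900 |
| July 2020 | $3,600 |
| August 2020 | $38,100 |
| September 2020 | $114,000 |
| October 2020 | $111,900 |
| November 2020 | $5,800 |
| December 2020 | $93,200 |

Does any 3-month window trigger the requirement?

April 2020–June 2020: $4,200 + $58,900 + $8,900 = $72,000 (under)
May 2020–July 2020: $58,900 + $8,900 + $3,600 = $71,400 (under)
June 2020–August 2020: $8,900 + $3,600 + $38,100 = $50,600 (under)
July 2020–September 2020: $3,600 + $38,100 + $114,000 = $155,700 (under)
August 2020–October 2020: $38,100 + $114,000 + $111,900 = $264,000 (under)
September 2020–November 2020: $114,000 + $111,900 + $5,800 = $231,700 (under)
October 2020–December 2020: $111,900 + $5,800 + $93,200 = $210,900 (under)
No window exceeds $275,000.

No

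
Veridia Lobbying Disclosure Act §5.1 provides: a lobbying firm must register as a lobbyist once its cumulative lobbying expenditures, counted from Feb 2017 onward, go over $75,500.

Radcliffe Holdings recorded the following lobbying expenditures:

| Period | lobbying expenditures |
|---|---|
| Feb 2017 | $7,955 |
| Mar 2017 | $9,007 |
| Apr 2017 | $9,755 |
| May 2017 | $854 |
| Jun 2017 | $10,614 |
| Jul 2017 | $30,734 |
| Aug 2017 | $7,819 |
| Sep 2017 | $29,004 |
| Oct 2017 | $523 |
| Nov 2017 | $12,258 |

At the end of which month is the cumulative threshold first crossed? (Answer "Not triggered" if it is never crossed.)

Aug 2017

Through Feb 2017: $7,955
Through Mar 2017: $16,962
Through Apr 2017: $26,717
Through May 2017: $27,571
Through Jun 2017: $38,185
Through Jul 2017: $68,919
Through Aug 2017: $76,738 ← exceeds threshold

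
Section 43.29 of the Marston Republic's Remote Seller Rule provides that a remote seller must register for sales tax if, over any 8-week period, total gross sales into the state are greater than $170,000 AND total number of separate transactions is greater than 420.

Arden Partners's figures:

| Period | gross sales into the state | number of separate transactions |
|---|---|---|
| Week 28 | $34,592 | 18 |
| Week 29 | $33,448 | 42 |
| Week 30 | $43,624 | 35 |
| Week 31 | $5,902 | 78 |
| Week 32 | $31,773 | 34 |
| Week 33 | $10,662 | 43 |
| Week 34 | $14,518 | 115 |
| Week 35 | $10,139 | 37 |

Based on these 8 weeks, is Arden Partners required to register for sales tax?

Total gross sales into the state: $34,592 + $33,448 + $43,624 + $5,902 + $31,773 + $10,662 + $14,518 + $10,139 = $184,658 (> $170,000).
Total number of separate transactions: 18 + 42 + 35 + 78 + 34 + 43 + 115 + 37 = 402 (≤ 420).
The test is 'and': the rule requires both, and at least one is not exceeded.

No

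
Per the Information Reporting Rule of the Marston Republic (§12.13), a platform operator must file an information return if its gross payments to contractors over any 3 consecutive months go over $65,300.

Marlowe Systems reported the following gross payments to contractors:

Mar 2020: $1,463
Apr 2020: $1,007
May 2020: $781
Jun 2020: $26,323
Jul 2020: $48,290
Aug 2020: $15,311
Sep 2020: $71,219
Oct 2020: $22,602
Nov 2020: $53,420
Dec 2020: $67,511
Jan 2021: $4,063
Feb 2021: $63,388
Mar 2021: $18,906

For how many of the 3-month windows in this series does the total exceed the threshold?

Mar 2020–May 2020: $1,463 + $1,007 + $781 = $3,251 (under)
Apr 2020–Jun 2020: $1,007 + $781 + $26,323 = $28,111 (under)
May 2020–Jul 2020: $781 + $26,323 + $48,290 = $75,394 (over)
Jun 2020–Aug 2020: $26,323 + $48,290 + $15,311 = $89,924 (over)
Jul 2020–Sep 2020: $48,290 + $15,311 + $71,219 = $134,820 (over)
Aug 2020–Oct 2020: $15,311 + $71,219 + $22,602 = $109,132 (over)
Sep 2020–Nov 2020: $71,219 + $22,602 + $53,420 = $147,241 (over)
Oct 2020–Dec 2020: $22,602 + $53,420 + $67,511 = $143,533 (over)
Nov 2020–Jan 2021: $53,420 + $67,511 + $4,063 = $124,994 (over)
Dec 2020–Feb 2021: $67,511 + $4,063 + $63,388 = $134,962 (over)
Jan 2021–Mar 2021: $4,063 + $63,388 + $18,906 = $86,357 (over)
9 windows exceed the threshold.

9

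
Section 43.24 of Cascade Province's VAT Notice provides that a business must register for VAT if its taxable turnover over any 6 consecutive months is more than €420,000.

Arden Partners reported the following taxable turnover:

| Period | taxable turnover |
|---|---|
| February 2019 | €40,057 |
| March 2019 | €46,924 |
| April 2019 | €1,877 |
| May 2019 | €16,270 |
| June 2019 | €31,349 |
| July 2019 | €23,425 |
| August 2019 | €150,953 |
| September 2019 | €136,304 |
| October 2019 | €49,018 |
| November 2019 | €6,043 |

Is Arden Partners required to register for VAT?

No

February 2019–July 2019: €40,057 + €46,924 + €1,877 + €16,270 + €31,349 + €23,425 = €159,902 (under)
March 2019–August 2019: €46,924 + €1,877 + €16,270 + €31,349 + €23,425 + €150,953 = €270,798 (under)
April 2019–September 2019: €1,877 + €16,270 + €31,349 + €23,425 + €150,953 + €136,304 = €360,178 (under)
May 2019–October 2019: €16,270 + €31,349 + €23,425 + €150,953 + €136,304 + €49,018 = €407,319 (under)
June 2019–November 2019: €31,349 + €23,425 + €150,953 + €136,304 + €49,018 + €6,043 = €397,092 (under)
No window exceeds €420,000.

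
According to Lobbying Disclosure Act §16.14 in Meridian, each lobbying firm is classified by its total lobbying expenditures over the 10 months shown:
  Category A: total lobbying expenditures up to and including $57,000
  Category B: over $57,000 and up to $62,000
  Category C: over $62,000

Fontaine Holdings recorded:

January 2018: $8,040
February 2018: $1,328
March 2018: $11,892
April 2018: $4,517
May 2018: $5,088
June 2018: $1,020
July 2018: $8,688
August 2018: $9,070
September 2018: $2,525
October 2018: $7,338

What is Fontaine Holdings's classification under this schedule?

Total lobbying expenditures: $8,040 + $1,328 + $11,892 + $4,517 + $5,088 + $1,020 + $8,688 + $9,070 + $2,525 + $7,338 = $59,506.
$57,000 < $59,506 ≤ $62,000, so Category B applies.

Category B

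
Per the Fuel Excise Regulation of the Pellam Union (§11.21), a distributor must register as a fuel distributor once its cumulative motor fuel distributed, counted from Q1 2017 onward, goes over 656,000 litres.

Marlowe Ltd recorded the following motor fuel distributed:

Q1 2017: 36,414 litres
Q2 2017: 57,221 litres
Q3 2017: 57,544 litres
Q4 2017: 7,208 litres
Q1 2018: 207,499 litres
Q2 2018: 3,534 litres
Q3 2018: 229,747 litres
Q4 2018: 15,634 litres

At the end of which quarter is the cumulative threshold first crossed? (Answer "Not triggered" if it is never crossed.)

Not triggered

Through Q1 2017: 36,414 litres
Through Q2 2017: 93,635 litres
Through Q3 2017: 151,179 litres
Through Q4 2017: 158,387 litres
Through Q1 2018: 365,886 litres
Through Q2 2018: 369,420 litres
Through Q3 2018: 599,167 litres
Through Q4 2018: 614,801 litres
Final cumulative total 614,801 litres ≤ 656,000 litres; the threshold is never exceeded.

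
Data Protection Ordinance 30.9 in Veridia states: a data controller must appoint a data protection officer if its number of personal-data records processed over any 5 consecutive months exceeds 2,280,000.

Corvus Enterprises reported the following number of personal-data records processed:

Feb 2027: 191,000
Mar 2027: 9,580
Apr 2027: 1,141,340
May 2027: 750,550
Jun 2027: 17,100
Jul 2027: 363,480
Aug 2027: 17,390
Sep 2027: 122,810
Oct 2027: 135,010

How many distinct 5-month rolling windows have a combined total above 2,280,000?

Feb 2027–Jun 2027: 191,000 + 9,580 + 1,141,340 + 750,550 + 17,100 = 2,109,570 (under)
Mar 2027–Jul 2027: 9,580 + 1,141,340 + 750,550 + 17,100 + 363,480 = 2,282,050 (over)
Apr 2027–Aug 2027: 1,141,340 + 750,550 + 17,100 + 363,480 + 17,390 = 2,289,860 (over)
May 2027–Sep 2027: 750,550 + 17,100 + 363,480 + 17,390 + 122,810 = 1,271,330 (under)
Jun 2027–Oct 2027: 17,100 + 363,480 + 17,390 + 122,810 + 135,010 = 655,790 (under)
2 windows exceed the threshold.

2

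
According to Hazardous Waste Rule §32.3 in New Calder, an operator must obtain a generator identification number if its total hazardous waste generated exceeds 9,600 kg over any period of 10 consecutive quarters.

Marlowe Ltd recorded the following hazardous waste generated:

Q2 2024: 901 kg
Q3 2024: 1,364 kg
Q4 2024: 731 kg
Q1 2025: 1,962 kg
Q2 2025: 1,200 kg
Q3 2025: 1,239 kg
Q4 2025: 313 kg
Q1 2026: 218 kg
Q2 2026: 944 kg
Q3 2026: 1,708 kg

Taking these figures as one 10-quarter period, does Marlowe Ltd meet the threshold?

Yes

Total hazardous waste generated: 901 kg + 1,364 kg + 731 kg + 1,962 kg + 1,200 kg + 1,239 kg + 313 kg + 218 kg + 944 kg + 1,708 kg = 10,580 kg.
10,580 kg > 9,600 kg, so the threshold is exceeded.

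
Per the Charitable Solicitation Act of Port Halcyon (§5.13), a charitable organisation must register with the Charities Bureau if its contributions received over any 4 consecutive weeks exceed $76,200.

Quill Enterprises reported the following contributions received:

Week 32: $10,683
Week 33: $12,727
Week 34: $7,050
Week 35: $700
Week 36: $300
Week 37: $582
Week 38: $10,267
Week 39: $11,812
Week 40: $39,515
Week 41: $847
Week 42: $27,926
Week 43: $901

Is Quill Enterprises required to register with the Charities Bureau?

Week 32–Week 35: $10,683 + $12,727 + $7,050 + $700 = $31,160 (under)
Week 33–Week 36: $12,727 + $7,050 + $700 + $300 = $20,777 (under)
Week 34–Week 37: $7,050 + $700 + $300 + $582 = $8,632 (under)
Week 35–Week 38: $700 + $300 + $582 + $10,267 = $11,849 (under)
Week 36–Week 39: $300 + $582 + $10,267 + $11,812 = $22,961 (under)
Week 37–Week 40: $582 + $10,267 + $11,812 + $39,515 = $62,176 (under)
Week 38–Week 41: $10,267 + $11,812 + $39,515 + $847 = $62,441 (under)
Week 39–Week 42: $11,812 + $39,515 + $847 + $27,926 = $80,100 (over)
Week 40–Week 43: $39,515 + $847 + $27,926 + $901 = $69,189 (under)
At least one window exceeds $76,200.

Yes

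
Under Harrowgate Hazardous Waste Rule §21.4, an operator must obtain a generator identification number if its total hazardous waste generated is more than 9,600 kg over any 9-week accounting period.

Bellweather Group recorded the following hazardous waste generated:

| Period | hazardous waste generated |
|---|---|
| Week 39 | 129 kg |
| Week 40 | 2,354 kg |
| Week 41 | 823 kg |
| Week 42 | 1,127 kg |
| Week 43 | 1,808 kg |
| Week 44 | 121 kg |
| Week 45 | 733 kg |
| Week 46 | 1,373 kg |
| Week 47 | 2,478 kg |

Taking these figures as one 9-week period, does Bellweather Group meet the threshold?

Yes

Total hazardous waste generated: 129 kg + 2,354 kg + 823 kg + 1,127 kg + 1,808 kg + 121 kg + 733 kg + 1,373 kg + 2,478 kg = 10,946 kg.
10,946 kg > 9,600 kg, so the threshold is exceeded.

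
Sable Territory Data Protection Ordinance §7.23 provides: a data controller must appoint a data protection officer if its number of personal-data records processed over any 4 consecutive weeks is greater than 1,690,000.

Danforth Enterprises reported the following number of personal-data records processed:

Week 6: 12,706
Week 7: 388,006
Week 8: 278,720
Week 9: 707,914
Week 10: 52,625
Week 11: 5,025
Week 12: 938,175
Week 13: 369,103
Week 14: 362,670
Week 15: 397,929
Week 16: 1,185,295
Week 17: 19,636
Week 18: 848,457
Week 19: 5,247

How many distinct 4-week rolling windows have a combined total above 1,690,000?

6

Week 6–Week 9: 12,706 + 388,006 + 278,720 + 707,914 = 1,387,346 (under)
Week 7–Week 10: 388,006 + 278,720 + 707,914 + 52,625 = 1,427,265 (under)
Week 8–Week 11: 278,720 + 707,914 + 52,625 + 5,025 = 1,044,284 (under)
Week 9–Week 12: 707,914 + 52,625 + 5,025 + 938,175 = 1,703,739 (over)
Week 10–Week 13: 52,625 + 5,025 + 938,175 + 369,103 = 1,364,928 (under)
Week 11–Week 14: 5,025 + 938,175 + 369,103 + 362,670 = 1,674,973 (under)
Week 12–Week 15: 938,175 + 369,103 + 362,670 + 397,929 = 2,067,877 (over)
Week 13–Week 16: 369,103 + 362,670 + 397,929 + 1,185,295 = 2,314,997 (over)
Week 14–Week 17: 362,670 + 397,929 + 1,185,295 + 19,636 = 1,965,530 (over)
Week 15–Week 18: 397,929 + 1,185,295 + 19,636 + 848,457 = 2,451,317 (over)
Week 16–Week 19: 1,185,295 + 19,636 + 848,457 + 5,247 = 2,058,635 (over)
6 windows exceed the threshold.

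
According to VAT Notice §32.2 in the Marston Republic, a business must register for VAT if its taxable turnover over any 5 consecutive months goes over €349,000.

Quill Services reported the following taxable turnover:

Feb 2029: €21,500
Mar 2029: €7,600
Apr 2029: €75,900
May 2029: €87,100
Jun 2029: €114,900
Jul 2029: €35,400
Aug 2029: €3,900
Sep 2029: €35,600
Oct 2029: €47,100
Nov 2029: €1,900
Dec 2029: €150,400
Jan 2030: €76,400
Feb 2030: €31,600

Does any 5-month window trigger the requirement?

No

Feb 2029–Jun 2029: €21,500 + €7,600 + €75,900 + €87,100 + €114,900 = €307,000 (under)
Mar 2029–Jul 2029: €7,600 + €75,900 + €87,100 + €114,900 + €35,400 = €320,900 (under)
Apr 2029–Aug 2029: €75,900 + €87,100 + €114,900 + €35,400 + €3,900 = €317,200 (under)
May 2029–Sep 2029: €87,100 + €114,900 + €35,400 + €3,900 + €35,600 = €276,900 (under)
Jun 2029–Oct 2029: €114,900 + €35,400 + €3,900 + €35,600 + €47,100 = €236,900 (under)
Jul 2029–Nov 2029: €35,400 + €3,900 + €35,600 + €47,100 + €1,900 = €123,900 (under)
Aug 2029–Dec 2029: €3,900 + €35,600 + €47,100 + €1,900 + €150,400 = €238,900 (under)
Sep 2029–Jan 2030: €35,600 + €47,100 + €1,900 + €150,400 + €76,400 = €311,400 (under)
Oct 2029–Feb 2030: €47,100 + €1,900 + €150,400 + €76,400 + €31,600 = €307,400 (under)
No window exceeds €349,000.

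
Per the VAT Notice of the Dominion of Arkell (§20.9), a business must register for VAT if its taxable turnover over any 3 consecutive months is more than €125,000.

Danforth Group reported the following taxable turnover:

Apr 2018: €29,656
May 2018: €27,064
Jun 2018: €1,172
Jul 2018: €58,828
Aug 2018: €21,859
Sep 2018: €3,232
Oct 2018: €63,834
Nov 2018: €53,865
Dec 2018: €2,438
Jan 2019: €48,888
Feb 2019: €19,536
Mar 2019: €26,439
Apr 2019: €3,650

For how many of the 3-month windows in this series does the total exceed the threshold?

0

Apr 2018–Jun 2018: €29,656 + €27,064 + €1,172 = €57,892 (under)
May 2018–Jul 2018: €27,064 + €1,172 + €58,828 = €87,064 (under)
Jun 2018–Aug 2018: €1,172 + €58,828 + €21,859 = €81,859 (under)
Jul 2018–Sep 2018: €58,828 + €21,859 + €3,232 = €83,919 (under)
Aug 2018–Oct 2018: €21,859 + €3,232 + €63,834 = €88,925 (under)
Sep 2018–Nov 2018: €3,232 + €63,834 + €53,865 = €120,931 (under)
Oct 2018–Dec 2018: €63,834 + €53,865 + €2,438 = €120,137 (under)
Nov 2018–Jan 2019: €53,865 + €2,438 + €48,888 = €105,191 (under)
Dec 2018–Feb 2019: €2,438 + €48,888 + €19,536 = €70,862 (under)
Jan 2019–Mar 2019: €48,888 + €19,536 + €26,439 = €94,863 (under)
Feb 2019–Apr 2019: €19,536 + €26,439 + €3,650 = €49,625 (under)
0 windows exceed the threshold.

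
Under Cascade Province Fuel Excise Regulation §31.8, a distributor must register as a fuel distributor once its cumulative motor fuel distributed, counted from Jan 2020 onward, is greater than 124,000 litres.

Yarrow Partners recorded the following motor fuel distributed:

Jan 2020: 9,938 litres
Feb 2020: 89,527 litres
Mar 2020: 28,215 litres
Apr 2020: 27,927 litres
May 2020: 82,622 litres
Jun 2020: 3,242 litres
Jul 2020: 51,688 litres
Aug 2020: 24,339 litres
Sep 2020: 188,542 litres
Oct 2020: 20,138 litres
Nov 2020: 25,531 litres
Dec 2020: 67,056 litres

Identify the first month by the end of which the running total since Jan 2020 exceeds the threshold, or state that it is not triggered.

Mar 2020

Through Jan 2020: 9,938 litres
Through Feb 2020: 99,465 litres
Through Mar 2020: 127,680 litres ← exceeds threshold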